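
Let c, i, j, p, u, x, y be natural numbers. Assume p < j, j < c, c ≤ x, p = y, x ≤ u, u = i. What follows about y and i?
y < i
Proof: p < j and j < c, thus p < c. c ≤ x and x ≤ u, so c ≤ u. u = i, so c ≤ i. Since p < c, p < i. Since p = y, y < i.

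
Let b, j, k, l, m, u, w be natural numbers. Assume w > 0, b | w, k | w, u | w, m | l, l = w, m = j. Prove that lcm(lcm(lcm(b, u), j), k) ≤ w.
From b | w and u | w, lcm(b, u) | w. m = j and m | l, thus j | l. Since l = w, j | w. From lcm(b, u) | w, lcm(lcm(b, u), j) | w. Since k | w, lcm(lcm(lcm(b, u), j), k) | w. Since w > 0, lcm(lcm(lcm(b, u), j), k) ≤ w.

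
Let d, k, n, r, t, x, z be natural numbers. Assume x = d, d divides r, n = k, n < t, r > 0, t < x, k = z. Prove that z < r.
Because n = k and k = z, n = z. x = d and t < x, thus t < d. Since n < t, n < d. d divides r and r > 0, thus d ≤ r. n < d, so n < r. Since n = z, z < r.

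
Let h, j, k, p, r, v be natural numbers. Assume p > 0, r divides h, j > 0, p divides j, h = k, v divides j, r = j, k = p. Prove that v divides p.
Because h = k and k = p, h = p. Since r divides h, r divides p. r = j, so j divides p. Since p > 0, j ≤ p. Since p divides j and j > 0, p ≤ j. j ≤ p, so j = p. Since v divides j, v divides p.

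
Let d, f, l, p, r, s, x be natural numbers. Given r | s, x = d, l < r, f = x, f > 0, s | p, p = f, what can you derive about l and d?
l < d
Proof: f = x and x = d, hence f = d. r | s and s | p, hence r | p. Since p = f, r | f. Since f > 0, r ≤ f. l < r, so l < f. Since f = d, l < d.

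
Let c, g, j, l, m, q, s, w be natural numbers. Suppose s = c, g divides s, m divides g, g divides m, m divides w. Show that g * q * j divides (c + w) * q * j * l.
s = c and g divides s, hence g divides c. m divides g and g divides m, therefore m = g. m divides w, so g divides w. Since g divides c, g divides c + w. Then g * q divides (c + w) * q. Then g * q * j divides (c + w) * q * j. Then g * q * j divides (c + w) * q * j * l.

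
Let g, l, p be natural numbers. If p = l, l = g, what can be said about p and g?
p = g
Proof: p = l and l = g. By transitivity, p = g.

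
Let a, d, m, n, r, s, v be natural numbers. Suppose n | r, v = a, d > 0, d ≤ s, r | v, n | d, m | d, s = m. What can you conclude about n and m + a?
n | m + a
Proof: Since s = m and d ≤ s, d ≤ m. Because m | d and d > 0, m ≤ d. d ≤ m, so d = m. n | d, so n | m. n | r and r | v, thus n | v. Since v = a, n | a. Since n | m, n | m + a.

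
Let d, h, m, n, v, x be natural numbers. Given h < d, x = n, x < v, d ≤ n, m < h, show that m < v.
m < h and h < d, hence m < d. Since d ≤ n, m < n. x = n and x < v, therefore n < v. Since m < n, m < v.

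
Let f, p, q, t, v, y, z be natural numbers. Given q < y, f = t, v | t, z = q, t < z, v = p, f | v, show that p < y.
Because f = t and f | v, t | v. From v | t, t = v. t < z, so v < z. Because z = q, v < q. Since q < y, v < y. Since v = p, p < y.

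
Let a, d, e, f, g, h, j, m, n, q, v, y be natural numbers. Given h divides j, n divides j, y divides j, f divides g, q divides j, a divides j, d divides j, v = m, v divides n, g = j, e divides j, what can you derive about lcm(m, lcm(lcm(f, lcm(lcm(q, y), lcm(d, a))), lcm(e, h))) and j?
lcm(m, lcm(lcm(f, lcm(lcm(q, y), lcm(d, a))), lcm(e, h))) divides j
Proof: v divides n and n divides j, therefore v divides j. v = m, so m divides j. g = j and f divides g, therefore f divides j. q divides j and y divides j, hence lcm(q, y) divides j. d divides j and a divides j, thus lcm(d, a) divides j. Since lcm(q, y) divides j, lcm(lcm(q, y), lcm(d, a)) divides j. From f divides j, lcm(f, lcm(lcm(q, y), lcm(d, a))) divides j. e divides j and h divides j, so lcm(e, h) divides j. Since lcm(f, lcm(lcm(q, y), lcm(d, a))) divides j, lcm(lcm(f, lcm(lcm(q, y), lcm(d, a))), lcm(e, h)) divides j. m divides j, so lcm(m, lcm(lcm(f, lcm(lcm(q, y), lcm(d, a))), lcm(e, h))) divides j.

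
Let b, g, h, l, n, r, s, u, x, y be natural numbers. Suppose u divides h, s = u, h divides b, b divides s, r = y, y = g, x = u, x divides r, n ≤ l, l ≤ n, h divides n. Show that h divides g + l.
Since h divides b and b divides s, h divides s. Since s = u, h divides u. u divides h, so u = h. From r = y and y = g, r = g. From x = u and x divides r, u divides r. r = g, so u divides g. Since u = h, h divides g. From n ≤ l and l ≤ n, n = l. Because h divides n, h divides l. Because h divides g, h divides g + l.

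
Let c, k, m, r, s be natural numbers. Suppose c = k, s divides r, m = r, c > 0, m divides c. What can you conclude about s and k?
s ≤ k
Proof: Because m = r and m divides c, r divides c. s divides r, so s divides c. c > 0, so s ≤ c. c = k, so s ≤ k.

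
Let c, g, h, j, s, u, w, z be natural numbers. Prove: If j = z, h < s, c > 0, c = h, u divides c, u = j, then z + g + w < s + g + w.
u = j and u divides c, hence j divides c. c > 0, so j ≤ c. Since c = h, j ≤ h. Since j = z, z ≤ h. Because h < s, z < s. Then z + g < s + g. Then z + g + w < s + g + w.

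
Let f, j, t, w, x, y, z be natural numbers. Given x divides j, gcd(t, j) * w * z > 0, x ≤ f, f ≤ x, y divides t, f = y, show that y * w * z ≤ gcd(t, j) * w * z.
x ≤ f and f ≤ x, hence x = f. Since f = y, x = y. x divides j, so y divides j. y divides t, so y divides gcd(t, j). Then y * w divides gcd(t, j) * w. Then y * w * z divides gcd(t, j) * w * z. Because gcd(t, j) * w * z > 0, y * w * z ≤ gcd(t, j) * w * z.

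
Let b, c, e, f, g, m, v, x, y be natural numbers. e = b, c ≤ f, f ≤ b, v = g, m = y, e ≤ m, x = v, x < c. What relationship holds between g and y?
g < y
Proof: From x = v and v = g, x = g. From x < c and c ≤ f, x < f. e = b and e ≤ m, therefore b ≤ m. f ≤ b, so f ≤ m. Since x < f, x < m. Since x = g, g < m. From m = y, g < y.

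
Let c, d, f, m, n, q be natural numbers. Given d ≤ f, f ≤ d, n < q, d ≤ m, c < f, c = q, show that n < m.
c = q and c < f, thus q < f. n < q, so n < f. d ≤ f and f ≤ d, therefore d = f. Since d ≤ m, f ≤ m. Since n < f, n < m.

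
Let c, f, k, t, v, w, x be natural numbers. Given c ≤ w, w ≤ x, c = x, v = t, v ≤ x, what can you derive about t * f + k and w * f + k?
t * f + k ≤ w * f + k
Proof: c = x and c ≤ w, therefore x ≤ w. Because w ≤ x, x = w. Since v = t and v ≤ x, t ≤ x. From x = w, t ≤ w. By multiplying by a non-negative, t * f ≤ w * f. Then t * f + k ≤ w * f + k.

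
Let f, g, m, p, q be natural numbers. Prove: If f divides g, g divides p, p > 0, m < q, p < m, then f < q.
Since f divides g and g divides p, f divides p. From p > 0, f ≤ p. p < m and m < q, hence p < q. Since f ≤ p, f < q.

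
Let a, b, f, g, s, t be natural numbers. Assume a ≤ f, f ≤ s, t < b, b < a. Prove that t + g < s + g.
b < a and a ≤ f, therefore b < f. Since f ≤ s, b < s. t < b, so t < s. Then t + g < s + g.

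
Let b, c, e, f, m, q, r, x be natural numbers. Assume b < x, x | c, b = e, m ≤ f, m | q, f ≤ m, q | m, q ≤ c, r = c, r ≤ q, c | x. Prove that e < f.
Since x | c and c | x, x = c. r = c and r ≤ q, thus c ≤ q. Since q ≤ c, c = q. x = c, so x = q. Because q | m and m | q, q = m. Because x = q, x = m. Because m ≤ f and f ≤ m, m = f. x = m, so x = f. b < x, so b < f. b = e, so e < f.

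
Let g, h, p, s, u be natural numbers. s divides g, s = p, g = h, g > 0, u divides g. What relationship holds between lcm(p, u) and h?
lcm(p, u) ≤ h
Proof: Because s = p and s divides g, p divides g. u divides g, so lcm(p, u) divides g. g > 0, so lcm(p, u) ≤ g. Since g = h, lcm(p, u) ≤ h.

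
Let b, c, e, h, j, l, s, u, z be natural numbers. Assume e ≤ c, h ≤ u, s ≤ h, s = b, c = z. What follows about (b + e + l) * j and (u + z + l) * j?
(b + e + l) * j ≤ (u + z + l) * j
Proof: s ≤ h and h ≤ u, hence s ≤ u. Since s = b, b ≤ u. c = z and e ≤ c, therefore e ≤ z. b ≤ u, so b + e ≤ u + z. Then b + e + l ≤ u + z + l. Then (b + e + l) * j ≤ (u + z + l) * j.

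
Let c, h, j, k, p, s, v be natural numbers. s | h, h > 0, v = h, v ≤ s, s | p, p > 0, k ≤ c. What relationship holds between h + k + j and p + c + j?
h + k + j ≤ p + c + j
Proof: s | h and h > 0, hence s ≤ h. From v = h and v ≤ s, h ≤ s. s ≤ h, so s = h. s | p, so h | p. Since p > 0, h ≤ p. k ≤ c, hence k + j ≤ c + j. h ≤ p, so h + k + j ≤ p + c + j.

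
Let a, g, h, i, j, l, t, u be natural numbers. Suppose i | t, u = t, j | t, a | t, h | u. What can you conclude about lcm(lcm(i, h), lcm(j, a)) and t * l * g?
lcm(lcm(i, h), lcm(j, a)) | t * l * g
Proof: Since u = t and h | u, h | t. i | t, so lcm(i, h) | t. j | t and a | t, so lcm(j, a) | t. lcm(i, h) | t, so lcm(lcm(i, h), lcm(j, a)) | t. Then lcm(lcm(i, h), lcm(j, a)) | t * l. Then lcm(lcm(i, h), lcm(j, a)) | t * l * g.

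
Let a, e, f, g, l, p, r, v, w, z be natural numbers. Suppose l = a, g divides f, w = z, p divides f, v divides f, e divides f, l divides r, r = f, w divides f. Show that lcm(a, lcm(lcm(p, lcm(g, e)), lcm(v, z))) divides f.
r = f and l divides r, hence l divides f. l = a, so a divides f. g divides f and e divides f, thus lcm(g, e) divides f. Since p divides f, lcm(p, lcm(g, e)) divides f. w = z and w divides f, hence z divides f. From v divides f, lcm(v, z) divides f. lcm(p, lcm(g, e)) divides f, so lcm(lcm(p, lcm(g, e)), lcm(v, z)) divides f. Since a divides f, lcm(a, lcm(lcm(p, lcm(g, e)), lcm(v, z))) divides f.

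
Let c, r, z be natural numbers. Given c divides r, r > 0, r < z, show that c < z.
c divides r and r > 0, so c ≤ r. Because r < z, c < z.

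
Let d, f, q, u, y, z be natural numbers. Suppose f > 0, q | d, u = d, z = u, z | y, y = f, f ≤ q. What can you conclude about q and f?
q = f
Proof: z = u and z | y, thus u | y. Since u = d, d | y. q | d, so q | y. y = f, so q | f. f > 0, so q ≤ f. f ≤ q, so q = f.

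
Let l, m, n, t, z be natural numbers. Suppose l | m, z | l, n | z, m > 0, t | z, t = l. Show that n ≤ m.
t = l and t | z, so l | z. Since z | l, l = z. Since l | m, z | m. Since n | z, n | m. m > 0, so n ≤ m.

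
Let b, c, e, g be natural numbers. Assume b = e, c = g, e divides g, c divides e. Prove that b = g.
Since c = g and c divides e, g divides e. e divides g, so e = g. From b = e, b = g.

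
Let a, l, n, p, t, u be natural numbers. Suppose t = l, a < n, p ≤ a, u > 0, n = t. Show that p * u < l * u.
n = t and t = l, so n = l. Because p ≤ a and a < n, p < n. n = l, so p < l. u > 0, so p * u < l * u.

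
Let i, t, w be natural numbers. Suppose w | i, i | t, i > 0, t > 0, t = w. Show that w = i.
Because w | i and i > 0, w ≤ i. i | t and t > 0, so i ≤ t. Because t = w, i ≤ w. Since w ≤ i, w = i.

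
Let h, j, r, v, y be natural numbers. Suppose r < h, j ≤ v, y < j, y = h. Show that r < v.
y = h and y < j, therefore h < j. j ≤ v, so h < v. From r < h, r < v.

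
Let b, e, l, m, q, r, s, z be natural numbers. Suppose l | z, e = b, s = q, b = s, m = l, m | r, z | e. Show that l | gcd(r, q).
Since m = l and m | r, l | r. e = b and b = s, hence e = s. s = q, so e = q. Because l | z and z | e, l | e. Since e = q, l | q. Since l | r, l | gcd(r, q).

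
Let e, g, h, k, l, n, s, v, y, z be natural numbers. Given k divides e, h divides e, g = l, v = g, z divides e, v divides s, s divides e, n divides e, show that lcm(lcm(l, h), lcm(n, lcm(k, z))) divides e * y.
Because v = g and g = l, v = l. Since v divides s, l divides s. s divides e, so l divides e. Since h divides e, lcm(l, h) divides e. From k divides e and z divides e, lcm(k, z) divides e. n divides e, so lcm(n, lcm(k, z)) divides e. lcm(l, h) divides e, so lcm(lcm(l, h), lcm(n, lcm(k, z))) divides e. Then lcm(lcm(l, h), lcm(n, lcm(k, z))) divides e * y.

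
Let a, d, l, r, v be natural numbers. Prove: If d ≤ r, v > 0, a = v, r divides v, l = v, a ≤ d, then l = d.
a = v and a ≤ d, thus v ≤ d. r divides v and v > 0, so r ≤ v. d ≤ r, so d ≤ v. v ≤ d, so v = d. Since l = v, l = d.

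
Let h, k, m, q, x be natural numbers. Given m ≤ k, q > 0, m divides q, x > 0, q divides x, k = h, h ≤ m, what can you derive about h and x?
h ≤ x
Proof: k = h and m ≤ k, hence m ≤ h. Because h ≤ m, m = h. m divides q and q > 0, hence m ≤ q. m = h, so h ≤ q. Because q divides x and x > 0, q ≤ x. h ≤ q, so h ≤ x.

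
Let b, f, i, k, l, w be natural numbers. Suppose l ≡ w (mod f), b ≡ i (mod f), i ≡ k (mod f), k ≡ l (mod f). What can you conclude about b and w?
b ≡ w (mod f)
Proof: From b ≡ i (mod f) and i ≡ k (mod f), b ≡ k (mod f). k ≡ l (mod f), so b ≡ l (mod f). Because l ≡ w (mod f), b ≡ w (mod f).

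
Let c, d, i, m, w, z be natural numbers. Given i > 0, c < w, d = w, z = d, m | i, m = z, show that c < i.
Since m = z and z = d, m = d. Since m | i, d | i. Since d = w, w | i. i > 0, so w ≤ i. From c < w, c < i.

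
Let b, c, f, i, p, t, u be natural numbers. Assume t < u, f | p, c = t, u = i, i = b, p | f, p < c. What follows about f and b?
f < b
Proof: p | f and f | p, thus p = f. c = t and p < c, thus p < t. u = i and i = b, thus u = b. Since t < u, t < b. p < t, so p < b. p = f, so f < b.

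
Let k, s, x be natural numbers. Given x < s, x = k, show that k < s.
Since x = k and x < s, by substitution, k < s.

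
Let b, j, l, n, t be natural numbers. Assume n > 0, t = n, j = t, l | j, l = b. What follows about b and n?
b ≤ n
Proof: From j = t and t = n, j = n. l | j, so l | n. n > 0, so l ≤ n. Since l = b, b ≤ n.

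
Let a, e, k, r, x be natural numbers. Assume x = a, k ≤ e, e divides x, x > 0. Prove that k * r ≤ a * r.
e divides x and x > 0, therefore e ≤ x. k ≤ e, so k ≤ x. From x = a, k ≤ a. By multiplying by a non-negative, k * r ≤ a * r.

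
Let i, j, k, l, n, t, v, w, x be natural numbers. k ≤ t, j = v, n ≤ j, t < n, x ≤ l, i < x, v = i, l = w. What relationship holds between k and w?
k < w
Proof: Since j = v and v = i, j = i. Because n ≤ j, n ≤ i. t < n, so t < i. i < x and x ≤ l, thus i < l. Since t < i, t < l. Since l = w, t < w. k ≤ t, so k < w.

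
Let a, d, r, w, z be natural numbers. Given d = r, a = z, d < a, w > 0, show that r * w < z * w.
From a = z and d < a, d < z. Because d = r, r < z. w > 0, so r * w < z * w.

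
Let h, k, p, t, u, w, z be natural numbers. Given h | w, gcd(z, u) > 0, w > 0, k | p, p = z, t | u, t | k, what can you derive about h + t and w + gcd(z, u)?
h + t ≤ w + gcd(z, u)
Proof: From h | w and w > 0, h ≤ w. t | k and k | p, hence t | p. Since p = z, t | z. Because t | u, t | gcd(z, u). gcd(z, u) > 0, so t ≤ gcd(z, u). h ≤ w, so h + t ≤ w + gcd(z, u).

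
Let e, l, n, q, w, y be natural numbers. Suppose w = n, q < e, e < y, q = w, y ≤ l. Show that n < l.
q = w and w = n, so q = n. q < e and e < y, thus q < y. y ≤ l, so q < l. q = n, so n < l.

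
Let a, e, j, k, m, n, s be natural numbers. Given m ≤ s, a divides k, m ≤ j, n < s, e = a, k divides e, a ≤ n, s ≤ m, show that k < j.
e = a and k divides e, therefore k divides a. a divides k, so a = k. Since s ≤ m and m ≤ s, s = m. Because a ≤ n and n < s, a < s. Since s = m, a < m. m ≤ j, so a < j. a = k, so k < j.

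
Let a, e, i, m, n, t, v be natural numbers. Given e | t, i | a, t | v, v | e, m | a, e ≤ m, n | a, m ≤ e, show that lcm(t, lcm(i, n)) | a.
m ≤ e and e ≤ m, thus m = e. t | v and v | e, thus t | e. e | t, so e = t. m = e, so m = t. m | a, so t | a. From i | a and n | a, lcm(i, n) | a. From t | a, lcm(t, lcm(i, n)) | a.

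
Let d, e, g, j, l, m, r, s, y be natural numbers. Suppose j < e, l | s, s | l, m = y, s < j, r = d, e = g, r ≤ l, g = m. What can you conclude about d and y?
d < y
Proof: r = d and r ≤ l, thus d ≤ l. Because e = g and g = m, e = m. m = y, so e = y. From s | l and l | s, s = l. s < j and j < e, so s < e. Since s = l, l < e. Since e = y, l < y. d ≤ l, so d < y.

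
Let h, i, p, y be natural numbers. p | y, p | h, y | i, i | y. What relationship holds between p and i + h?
p | i + h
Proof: y | i and i | y, thus y = i. Since p | y, p | i. p | h, so p | i + h.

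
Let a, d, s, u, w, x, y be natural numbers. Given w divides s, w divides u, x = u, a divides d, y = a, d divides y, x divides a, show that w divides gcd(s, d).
y = a and d divides y, thus d divides a. Since a divides d, a = d. Since x divides a, x divides d. Since x = u, u divides d. w divides u, so w divides d. w divides s, so w divides gcd(s, d).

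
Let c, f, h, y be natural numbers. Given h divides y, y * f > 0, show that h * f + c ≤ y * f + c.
h divides y, thus h * f divides y * f. Since y * f > 0, h * f ≤ y * f. Then h * f + c ≤ y * f + c.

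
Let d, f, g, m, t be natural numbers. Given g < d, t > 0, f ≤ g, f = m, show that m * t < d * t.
From f = m and f ≤ g, m ≤ g. Since g < d, m < d. Because t > 0, by multiplying by a positive, m * t < d * t.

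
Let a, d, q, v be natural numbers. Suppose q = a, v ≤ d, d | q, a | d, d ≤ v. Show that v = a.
Since v ≤ d and d ≤ v, v = d. Because q = a and d | q, d | a. a | d, so d = a. Since v = d, v = a.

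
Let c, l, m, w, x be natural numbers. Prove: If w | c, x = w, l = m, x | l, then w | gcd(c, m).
l = m and x | l, so x | m. x = w, so w | m. Since w | c, w | gcd(c, m).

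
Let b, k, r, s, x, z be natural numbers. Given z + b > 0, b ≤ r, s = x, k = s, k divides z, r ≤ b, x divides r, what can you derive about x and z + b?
x ≤ z + b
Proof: From k = s and k divides z, s divides z. s = x, so x divides z. Since r ≤ b and b ≤ r, r = b. x divides r, so x divides b. x divides z, so x divides z + b. Since z + b > 0, x ≤ z + b.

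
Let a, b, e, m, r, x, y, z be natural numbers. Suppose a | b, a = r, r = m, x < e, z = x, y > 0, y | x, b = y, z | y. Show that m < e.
Since a = r and r = m, a = m. b = y and a | b, hence a | y. Since y > 0, a ≤ y. Since a = m, m ≤ y. From z = x and z | y, x | y. From y | x, x = y. x < e, so y < e. m ≤ y, so m < e.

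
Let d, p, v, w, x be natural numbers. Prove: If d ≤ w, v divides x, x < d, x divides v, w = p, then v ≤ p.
x divides v and v divides x, hence x = v. x < d and d ≤ w, thus x < w. Since x = v, v < w. Since w = p, v < p. Then v ≤ p.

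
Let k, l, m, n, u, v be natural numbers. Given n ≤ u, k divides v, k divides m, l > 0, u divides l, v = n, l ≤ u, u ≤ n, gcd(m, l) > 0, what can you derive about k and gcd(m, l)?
k ≤ gcd(m, l)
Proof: n ≤ u and u ≤ n, hence n = u. Since v = n, v = u. Because u divides l and l > 0, u ≤ l. l ≤ u, so u = l. v = u, so v = l. Since k divides v, k divides l. From k divides m, k divides gcd(m, l). gcd(m, l) > 0, so k ≤ gcd(m, l).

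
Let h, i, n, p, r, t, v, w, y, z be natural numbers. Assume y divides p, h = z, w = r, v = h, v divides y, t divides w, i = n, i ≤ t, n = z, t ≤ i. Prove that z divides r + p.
From i = n and n = z, i = z. Because t ≤ i and i ≤ t, t = i. From t divides w, i divides w. From w = r, i divides r. i = z, so z divides r. v = h and v divides y, thus h divides y. h = z, so z divides y. y divides p, so z divides p. Since z divides r, z divides r + p.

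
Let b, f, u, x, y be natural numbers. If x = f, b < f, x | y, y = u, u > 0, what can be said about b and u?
b < u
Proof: Since x = f and x | y, f | y. y = u, so f | u. u > 0, so f ≤ u. b < f, so b < u.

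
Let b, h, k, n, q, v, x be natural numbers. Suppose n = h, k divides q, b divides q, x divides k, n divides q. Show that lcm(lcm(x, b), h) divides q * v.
x divides k and k divides q, so x divides q. b divides q, so lcm(x, b) divides q. n = h and n divides q, hence h divides q. lcm(x, b) divides q, so lcm(lcm(x, b), h) divides q. Then lcm(lcm(x, b), h) divides q * v.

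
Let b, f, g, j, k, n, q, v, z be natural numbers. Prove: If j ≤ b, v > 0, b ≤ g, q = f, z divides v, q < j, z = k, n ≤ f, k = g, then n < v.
j ≤ b and b ≤ g, therefore j ≤ g. Since q < j, q < g. Since q = f, f < g. Since n ≤ f, n < g. Because z = k and k = g, z = g. Since z divides v, g divides v. v > 0, so g ≤ v. n < g, so n < v.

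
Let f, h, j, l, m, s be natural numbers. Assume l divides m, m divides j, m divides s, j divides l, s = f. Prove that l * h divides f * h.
m divides j and j divides l, so m divides l. l divides m, so m = l. Since s = f and m divides s, m divides f. Since m = l, l divides f. Then l * h divides f * h.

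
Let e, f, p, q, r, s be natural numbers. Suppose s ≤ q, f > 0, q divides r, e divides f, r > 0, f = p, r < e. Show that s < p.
Because q divides r and r > 0, q ≤ r. Since s ≤ q, s ≤ r. e divides f and f > 0, so e ≤ f. Since r < e, r < f. From f = p, r < p. s ≤ r, so s < p.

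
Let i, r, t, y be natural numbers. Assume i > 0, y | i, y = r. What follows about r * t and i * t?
r * t ≤ i * t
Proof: Since y = r and y | i, r | i. Since i > 0, r ≤ i. Then r * t ≤ i * t.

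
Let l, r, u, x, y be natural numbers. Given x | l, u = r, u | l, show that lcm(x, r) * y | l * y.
u = r and u | l, so r | l. Since x | l, lcm(x, r) | l. Then lcm(x, r) * y | l * y.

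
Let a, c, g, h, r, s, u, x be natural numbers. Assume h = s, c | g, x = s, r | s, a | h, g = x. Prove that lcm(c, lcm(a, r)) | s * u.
g = x and x = s, therefore g = s. c | g, so c | s. Because h = s and a | h, a | s. r | s, so lcm(a, r) | s. c | s, so lcm(c, lcm(a, r)) | s. Then lcm(c, lcm(a, r)) | s * u.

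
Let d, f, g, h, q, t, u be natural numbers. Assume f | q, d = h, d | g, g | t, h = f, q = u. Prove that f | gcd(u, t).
q = u and f | q, so f | u. d | g and g | t, hence d | t. Since d = h, h | t. h = f, so f | t. Since f | u, f | gcd(u, t).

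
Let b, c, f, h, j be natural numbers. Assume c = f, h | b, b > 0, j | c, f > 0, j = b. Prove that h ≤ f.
h | b and b > 0, thus h ≤ b. c = f and j | c, so j | f. Since j = b, b | f. Since f > 0, b ≤ f. Because h ≤ b, h ≤ f.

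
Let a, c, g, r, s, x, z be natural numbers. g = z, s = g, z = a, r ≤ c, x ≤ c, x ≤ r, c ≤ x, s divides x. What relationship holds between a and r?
a divides r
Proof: Since s = g and g = z, s = z. Because z = a, s = a. c ≤ x and x ≤ c, so c = x. Since r ≤ c, r ≤ x. x ≤ r, so x = r. s divides x, so s divides r. s = a, so a divides r.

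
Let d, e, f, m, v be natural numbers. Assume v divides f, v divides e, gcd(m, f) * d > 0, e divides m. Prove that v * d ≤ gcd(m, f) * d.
Since v divides e and e divides m, v divides m. v divides f, so v divides gcd(m, f). Then v * d divides gcd(m, f) * d. Since gcd(m, f) * d > 0, v * d ≤ gcd(m, f) * d.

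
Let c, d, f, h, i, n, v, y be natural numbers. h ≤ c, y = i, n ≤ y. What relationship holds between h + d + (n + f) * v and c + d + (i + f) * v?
h + d + (n + f) * v ≤ c + d + (i + f) * v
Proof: h ≤ c, so h + d ≤ c + d. y = i and n ≤ y, so n ≤ i. Then n + f ≤ i + f. By multiplying by a non-negative, (n + f) * v ≤ (i + f) * v. Since h + d ≤ c + d, h + d + (n + f) * v ≤ c + d + (i + f) * v.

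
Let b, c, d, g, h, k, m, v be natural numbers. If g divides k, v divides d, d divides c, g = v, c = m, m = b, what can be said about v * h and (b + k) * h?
v * h divides (b + k) * h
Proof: From c = m and m = b, c = b. d divides c, so d divides b. Since v divides d, v divides b. From g = v and g divides k, v divides k. Since v divides b, v divides b + k. Then v * h divides (b + k) * h.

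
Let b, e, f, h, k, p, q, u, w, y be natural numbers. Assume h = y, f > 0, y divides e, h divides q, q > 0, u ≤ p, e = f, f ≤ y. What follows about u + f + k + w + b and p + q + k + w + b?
u + f + k + w + b ≤ p + q + k + w + b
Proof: From e = f and y divides e, y divides f. Because f > 0, y ≤ f. Since f ≤ y, y = f. h = y and h divides q, therefore y divides q. Because y = f, f divides q. q > 0, so f ≤ q. u ≤ p, so u + f ≤ p + q. Then u + f + k ≤ p + q + k. Then u + f + k + w ≤ p + q + k + w. Then u + f + k + w + b ≤ p + q + k + w + b.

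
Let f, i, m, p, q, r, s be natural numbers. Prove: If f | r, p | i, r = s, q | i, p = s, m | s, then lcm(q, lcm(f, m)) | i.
r = s and f | r, thus f | s. m | s, so lcm(f, m) | s. p = s and p | i, thus s | i. lcm(f, m) | s, so lcm(f, m) | i. q | i, so lcm(q, lcm(f, m)) | i.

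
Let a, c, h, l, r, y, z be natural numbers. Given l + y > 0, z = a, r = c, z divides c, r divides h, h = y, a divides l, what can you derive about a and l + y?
a ≤ l + y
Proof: Because z = a and z divides c, a divides c. h = y and r divides h, thus r divides y. Since r = c, c divides y. Since a divides c, a divides y. a divides l, so a divides l + y. Since l + y > 0, a ≤ l + y.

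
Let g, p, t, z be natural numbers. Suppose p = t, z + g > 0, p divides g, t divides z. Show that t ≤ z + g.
p = t and p divides g, thus t divides g. From t divides z, t divides z + g. z + g > 0, so t ≤ z + g.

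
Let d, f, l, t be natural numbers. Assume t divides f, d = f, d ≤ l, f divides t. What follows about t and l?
t ≤ l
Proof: f divides t and t divides f, thus f = t. d = f and d ≤ l, hence f ≤ l. Since f = t, t ≤ l.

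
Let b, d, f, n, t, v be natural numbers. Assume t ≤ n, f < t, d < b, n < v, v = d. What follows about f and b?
f < b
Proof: t ≤ n and n < v, so t < v. f < t, so f < v. v = d, so f < d. Since d < b, f < b.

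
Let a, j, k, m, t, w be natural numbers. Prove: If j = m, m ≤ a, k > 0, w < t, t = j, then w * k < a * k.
From t = j and j = m, t = m. Because w < t, w < m. m ≤ a, so w < a. Since k > 0, by multiplying by a positive, w * k < a * k.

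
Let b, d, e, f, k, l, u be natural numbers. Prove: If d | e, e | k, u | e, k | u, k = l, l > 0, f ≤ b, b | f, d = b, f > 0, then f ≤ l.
b | f and f > 0, thus b ≤ f. f ≤ b, so b = f. k | u and u | e, thus k | e. Since e | k, e = k. k = l, so e = l. From d = b and d | e, b | e. e = l, so b | l. l > 0, so b ≤ l. Since b = f, f ≤ l.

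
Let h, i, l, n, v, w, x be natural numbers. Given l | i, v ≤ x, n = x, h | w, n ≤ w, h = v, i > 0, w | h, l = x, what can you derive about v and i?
v ≤ i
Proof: Since w | h and h | w, w = h. h = v, so w = v. n = x and n ≤ w, thus x ≤ w. w = v, so x ≤ v. v ≤ x, so x = v. l = x and l | i, hence x | i. i > 0, so x ≤ i. x = v, so v ≤ i.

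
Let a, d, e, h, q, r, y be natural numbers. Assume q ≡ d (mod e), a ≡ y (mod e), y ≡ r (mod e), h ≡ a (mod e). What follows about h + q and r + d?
h + q ≡ r + d (mod e)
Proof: h ≡ a (mod e) and a ≡ y (mod e), therefore h ≡ y (mod e). Since y ≡ r (mod e), h ≡ r (mod e). q ≡ d (mod e), so h + q ≡ r + d (mod e).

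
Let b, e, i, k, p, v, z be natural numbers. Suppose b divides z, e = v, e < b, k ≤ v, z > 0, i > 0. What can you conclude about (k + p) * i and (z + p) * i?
(k + p) * i < (z + p) * i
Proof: e = v and e < b, hence v < b. Since k ≤ v, k < b. Since b divides z and z > 0, b ≤ z. k < b, so k < z. Then k + p < z + p. Since i > 0, by multiplying by a positive, (k + p) * i < (z + p) * i.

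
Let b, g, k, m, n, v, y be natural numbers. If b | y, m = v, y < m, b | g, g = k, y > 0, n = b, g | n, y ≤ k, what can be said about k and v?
k < v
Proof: n = b and g | n, so g | b. Since b | g, b = g. g = k, so b = k. Since b | y, k | y. Since y > 0, k ≤ y. Since y ≤ k, y = k. m = v and y < m, so y < v. Since y = k, k < v.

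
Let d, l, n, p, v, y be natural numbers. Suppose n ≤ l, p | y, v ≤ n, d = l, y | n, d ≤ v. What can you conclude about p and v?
p | v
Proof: Since d = l and d ≤ v, l ≤ v. Because n ≤ l, n ≤ v. v ≤ n, so n = v. Since y | n, y | v. Since p | y, p | v.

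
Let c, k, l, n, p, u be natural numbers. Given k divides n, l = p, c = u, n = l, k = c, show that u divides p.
Since n = l and l = p, n = p. k = c and c = u, so k = u. Since k divides n, u divides n. n = p, so u divides p.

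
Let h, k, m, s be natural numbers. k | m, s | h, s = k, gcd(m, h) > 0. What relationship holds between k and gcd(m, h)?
k ≤ gcd(m, h)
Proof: s = k and s | h, so k | h. Since k | m, k | gcd(m, h). Since gcd(m, h) > 0, k ≤ gcd(m, h).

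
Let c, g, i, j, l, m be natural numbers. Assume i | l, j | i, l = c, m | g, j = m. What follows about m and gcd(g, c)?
m | gcd(g, c)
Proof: Because j | i and i | l, j | l. j = m, so m | l. Since l = c, m | c. Since m | g, m | gcd(g, c).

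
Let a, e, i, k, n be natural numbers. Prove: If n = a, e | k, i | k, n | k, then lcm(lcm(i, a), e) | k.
n = a and n | k, so a | k. i | k, so lcm(i, a) | k. e | k, so lcm(lcm(i, a), e) | k.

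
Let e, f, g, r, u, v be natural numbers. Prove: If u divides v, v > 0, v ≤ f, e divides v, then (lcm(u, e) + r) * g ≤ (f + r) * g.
u divides v and e divides v, thus lcm(u, e) divides v. v > 0, so lcm(u, e) ≤ v. Since v ≤ f, lcm(u, e) ≤ f. Then lcm(u, e) + r ≤ f + r. By multiplying by a non-negative, (lcm(u, e) + r) * g ≤ (f + r) * g.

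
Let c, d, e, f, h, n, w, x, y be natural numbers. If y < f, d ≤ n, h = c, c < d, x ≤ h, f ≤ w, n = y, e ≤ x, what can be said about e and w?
e < w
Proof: Since h = c and x ≤ h, x ≤ c. Since e ≤ x, e ≤ c. Since c < d and d ≤ n, c < n. n = y, so c < y. Since e ≤ c, e < y. y < f and f ≤ w, therefore y < w. e < y, so e < w.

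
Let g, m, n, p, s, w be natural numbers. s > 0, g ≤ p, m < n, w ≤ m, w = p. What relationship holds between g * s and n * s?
g * s < n * s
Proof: w = p and w ≤ m, therefore p ≤ m. m < n, so p < n. Since g ≤ p, g < n. Combining with s > 0, by multiplying by a positive, g * s < n * s.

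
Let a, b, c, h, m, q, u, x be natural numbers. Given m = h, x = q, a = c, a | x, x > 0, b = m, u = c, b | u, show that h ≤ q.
Because b = m and m = h, b = h. u = c and b | u, thus b | c. Since b = h, h | c. a = c and a | x, therefore c | x. h | c, so h | x. x > 0, so h ≤ x. x = q, so h ≤ q.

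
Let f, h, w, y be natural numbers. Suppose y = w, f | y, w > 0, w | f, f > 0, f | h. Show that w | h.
y = w and f | y, so f | w. Since w > 0, f ≤ w. Because w | f and f > 0, w ≤ f. f ≤ w, so f = w. Since f | h, w | h.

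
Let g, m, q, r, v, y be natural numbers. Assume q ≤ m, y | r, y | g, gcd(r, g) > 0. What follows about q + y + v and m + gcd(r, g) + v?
q + y + v ≤ m + gcd(r, g) + v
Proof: Since y | r and y | g, y | gcd(r, g). Since gcd(r, g) > 0, y ≤ gcd(r, g). Then y + v ≤ gcd(r, g) + v. q ≤ m, so q + y + v ≤ m + gcd(r, g) + v.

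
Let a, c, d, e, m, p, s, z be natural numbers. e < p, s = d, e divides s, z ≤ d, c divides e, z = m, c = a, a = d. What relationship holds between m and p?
m < p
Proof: Since c = a and c divides e, a divides e. a = d, so d divides e. Because s = d and e divides s, e divides d. From d divides e, d = e. z ≤ d, so z ≤ e. z = m, so m ≤ e. Since e < p, m < p.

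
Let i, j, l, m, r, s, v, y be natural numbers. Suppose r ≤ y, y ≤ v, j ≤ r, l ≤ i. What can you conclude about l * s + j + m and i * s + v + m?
l * s + j + m ≤ i * s + v + m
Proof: Because l ≤ i, by multiplying by a non-negative, l * s ≤ i * s. j ≤ r and r ≤ y, thus j ≤ y. From y ≤ v, j ≤ v. Since l * s ≤ i * s, l * s + j ≤ i * s + v. Then l * s + j + m ≤ i * s + v + m.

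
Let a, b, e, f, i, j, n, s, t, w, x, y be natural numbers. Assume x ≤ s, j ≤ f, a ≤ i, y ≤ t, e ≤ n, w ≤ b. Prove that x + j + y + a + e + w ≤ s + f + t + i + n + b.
Since j ≤ f and y ≤ t, j + y ≤ f + t. Since x ≤ s, x + j + y ≤ s + f + t. Since a ≤ i and e ≤ n, a + e ≤ i + n. Since x + j + y ≤ s + f + t, x + j + y + a + e ≤ s + f + t + i + n. From w ≤ b, x + j + y + a + e + w ≤ s + f + t + i + n + b.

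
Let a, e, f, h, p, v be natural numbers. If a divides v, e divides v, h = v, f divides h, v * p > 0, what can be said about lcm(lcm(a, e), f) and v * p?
lcm(lcm(a, e), f) ≤ v * p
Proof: Since a divides v and e divides v, lcm(a, e) divides v. From h = v and f divides h, f divides v. Since lcm(a, e) divides v, lcm(lcm(a, e), f) divides v. Then lcm(lcm(a, e), f) divides v * p. v * p > 0, so lcm(lcm(a, e), f) ≤ v * p.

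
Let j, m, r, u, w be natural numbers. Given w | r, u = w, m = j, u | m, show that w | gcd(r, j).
Because m = j and u | m, u | j. Since u = w, w | j. Since w | r, w | gcd(r, j).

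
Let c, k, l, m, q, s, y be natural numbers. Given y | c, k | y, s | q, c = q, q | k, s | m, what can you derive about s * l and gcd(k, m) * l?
s * l | gcd(k, m) * l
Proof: c = q and y | c, so y | q. k | y, so k | q. Since q | k, q = k. From s | q, s | k. Since s | m, s | gcd(k, m). Then s * l | gcd(k, m) * l.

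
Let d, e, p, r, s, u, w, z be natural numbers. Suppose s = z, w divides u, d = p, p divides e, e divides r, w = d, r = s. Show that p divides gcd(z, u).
r = s and s = z, hence r = z. p divides e and e divides r, hence p divides r. r = z, so p divides z. Since w = d and w divides u, d divides u. d = p, so p divides u. p divides z, so p divides gcd(z, u).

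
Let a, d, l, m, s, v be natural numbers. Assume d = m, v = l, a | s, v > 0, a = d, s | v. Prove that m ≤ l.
a = d and d = m, therefore a = m. From a | s and s | v, a | v. a = m, so m | v. Since v > 0, m ≤ v. Since v = l, m ≤ l.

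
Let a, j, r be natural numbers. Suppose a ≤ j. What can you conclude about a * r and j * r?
a * r ≤ j * r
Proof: From a ≤ j, by multiplying by a non-negative, a * r ≤ j * r.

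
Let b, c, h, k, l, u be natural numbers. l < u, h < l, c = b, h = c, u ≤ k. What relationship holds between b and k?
b < k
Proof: Since h = c and c = b, h = b. From h < l and l < u, h < u. h = b, so b < u. u ≤ k, so b < k.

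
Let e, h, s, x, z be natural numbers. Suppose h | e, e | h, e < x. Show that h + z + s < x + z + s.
Since e | h and h | e, e = h. Since e < x, h < x. Then h + z < x + z. Then h + z + s < x + z + s.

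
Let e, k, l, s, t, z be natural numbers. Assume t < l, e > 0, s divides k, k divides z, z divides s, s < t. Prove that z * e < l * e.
s divides k and k divides z, therefore s divides z. z divides s, so s = z. Since s < t and t < l, s < l. From s = z, z < l. Because e > 0, by multiplying by a positive, z * e < l * e.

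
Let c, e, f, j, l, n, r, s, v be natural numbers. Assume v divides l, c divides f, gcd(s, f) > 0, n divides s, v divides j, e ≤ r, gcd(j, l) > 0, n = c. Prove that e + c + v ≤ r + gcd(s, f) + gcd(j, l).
n = c and n divides s, therefore c divides s. Since c divides f, c divides gcd(s, f). gcd(s, f) > 0, so c ≤ gcd(s, f). v divides j and v divides l, hence v divides gcd(j, l). Since gcd(j, l) > 0, v ≤ gcd(j, l). c ≤ gcd(s, f), so c + v ≤ gcd(s, f) + gcd(j, l). e ≤ r, so e + c + v ≤ r + gcd(s, f) + gcd(j, l).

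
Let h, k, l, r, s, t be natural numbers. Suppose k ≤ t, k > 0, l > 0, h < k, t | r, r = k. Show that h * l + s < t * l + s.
From r = k and t | r, t | k. k > 0, so t ≤ k. Since k ≤ t, k = t. Since h < k, h < t. Since l > 0, h * l < t * l. Then h * l + s < t * l + s.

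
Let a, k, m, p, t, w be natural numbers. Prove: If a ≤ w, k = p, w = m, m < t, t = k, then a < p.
Since w = m and a ≤ w, a ≤ m. Because t = k and k = p, t = p. m < t, so m < p. a ≤ m, so a < p.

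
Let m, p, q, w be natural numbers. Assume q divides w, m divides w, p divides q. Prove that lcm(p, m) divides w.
p divides q and q divides w, so p divides w. Because m divides w, lcm(p, m) divides w.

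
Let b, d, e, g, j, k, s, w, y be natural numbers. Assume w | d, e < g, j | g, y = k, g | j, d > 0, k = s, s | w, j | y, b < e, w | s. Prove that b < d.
g | j and j | g, so g = j. Because b < e and e < g, b < g. Because g = j, b < j. From y = k and k = s, y = s. Since j | y, j | s. Since w | s and s | w, w = s. Since w | d, s | d. j | s, so j | d. d > 0, so j ≤ d. b < j, so b < d.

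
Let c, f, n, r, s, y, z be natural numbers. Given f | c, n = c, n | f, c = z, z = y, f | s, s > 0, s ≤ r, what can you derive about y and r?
y ≤ r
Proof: Because n = c and n | f, c | f. Since f | c, f = c. Since c = z, f = z. Since z = y, f = y. f | s and s > 0, so f ≤ s. s ≤ r, so f ≤ r. Because f = y, y ≤ r.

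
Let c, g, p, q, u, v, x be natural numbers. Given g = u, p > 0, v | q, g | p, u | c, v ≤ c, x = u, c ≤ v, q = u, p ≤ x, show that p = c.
x = u and p ≤ x, hence p ≤ u. g | p and p > 0, hence g ≤ p. Since g = u, u ≤ p. Since p ≤ u, p = u. v ≤ c and c ≤ v, hence v = c. Because v | q, c | q. Since q = u, c | u. u | c, so u = c. p = u, so p = c.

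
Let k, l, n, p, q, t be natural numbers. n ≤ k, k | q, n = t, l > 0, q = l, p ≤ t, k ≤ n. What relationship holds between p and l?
p ≤ l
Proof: Since k ≤ n and n ≤ k, k = n. Since n = t, k = t. q = l and k | q, hence k | l. k = t, so t | l. l > 0, so t ≤ l. p ≤ t, so p ≤ l.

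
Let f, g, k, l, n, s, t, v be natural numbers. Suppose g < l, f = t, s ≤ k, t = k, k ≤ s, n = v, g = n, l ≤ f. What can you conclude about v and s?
v < s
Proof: k ≤ s and s ≤ k, hence k = s. Because t = k, t = s. g = n and g < l, therefore n < l. Since n = v, v < l. l ≤ f, so v < f. Since f = t, v < t. Since t = s, v < s.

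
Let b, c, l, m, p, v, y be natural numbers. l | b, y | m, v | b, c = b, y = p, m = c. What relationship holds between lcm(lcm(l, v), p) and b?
lcm(lcm(l, v), p) | b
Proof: Since l | b and v | b, lcm(l, v) | b. m = c and c = b, therefore m = b. From y | m, y | b. Because y = p, p | b. Since lcm(l, v) | b, lcm(lcm(l, v), p) | b.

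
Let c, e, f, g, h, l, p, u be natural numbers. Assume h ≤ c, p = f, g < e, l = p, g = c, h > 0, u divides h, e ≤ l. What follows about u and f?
u < f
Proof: Since l = p and p = f, l = f. u divides h and h > 0, therefore u ≤ h. h ≤ c, so u ≤ c. g < e and e ≤ l, therefore g < l. Since g = c, c < l. u ≤ c, so u < l. l = f, so u < f.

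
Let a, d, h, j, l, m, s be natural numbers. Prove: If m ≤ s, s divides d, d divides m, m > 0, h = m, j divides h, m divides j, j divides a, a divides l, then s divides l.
From s divides d and d divides m, s divides m. m > 0, so s ≤ m. m ≤ s, so m = s. From h = m and j divides h, j divides m. m divides j, so j = m. j divides a and a divides l, thus j divides l. j = m, so m divides l. m = s, so s divides l.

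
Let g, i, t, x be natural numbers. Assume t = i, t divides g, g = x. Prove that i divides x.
g = x and t divides g, so t divides x. Since t = i, i divides x.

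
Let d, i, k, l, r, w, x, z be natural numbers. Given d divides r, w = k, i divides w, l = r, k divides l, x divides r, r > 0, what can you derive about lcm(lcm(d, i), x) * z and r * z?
lcm(lcm(d, i), x) * z ≤ r * z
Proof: w = k and i divides w, thus i divides k. l = r and k divides l, thus k divides r. Since i divides k, i divides r. d divides r, so lcm(d, i) divides r. x divides r, so lcm(lcm(d, i), x) divides r. Since r > 0, lcm(lcm(d, i), x) ≤ r. By multiplying by a non-negative, lcm(lcm(d, i), x) * z ≤ r * z.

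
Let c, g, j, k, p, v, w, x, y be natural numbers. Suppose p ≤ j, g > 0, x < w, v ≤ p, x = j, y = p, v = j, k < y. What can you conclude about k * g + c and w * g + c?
k * g + c < w * g + c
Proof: y = p and k < y, thus k < p. v = j and v ≤ p, therefore j ≤ p. From p ≤ j, j = p. Because x = j, x = p. x < w, so p < w. Since k < p, k < w. From g > 0, by multiplying by a positive, k * g < w * g. Then k * g + c < w * g + c.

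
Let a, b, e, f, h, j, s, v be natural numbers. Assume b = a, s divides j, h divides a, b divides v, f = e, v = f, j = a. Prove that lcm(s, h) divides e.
From j = a and s divides j, s divides a. h divides a, so lcm(s, h) divides a. Since v = f and f = e, v = e. b = a and b divides v, thus a divides v. Since v = e, a divides e. Because lcm(s, h) divides a, lcm(s, h) divides e.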